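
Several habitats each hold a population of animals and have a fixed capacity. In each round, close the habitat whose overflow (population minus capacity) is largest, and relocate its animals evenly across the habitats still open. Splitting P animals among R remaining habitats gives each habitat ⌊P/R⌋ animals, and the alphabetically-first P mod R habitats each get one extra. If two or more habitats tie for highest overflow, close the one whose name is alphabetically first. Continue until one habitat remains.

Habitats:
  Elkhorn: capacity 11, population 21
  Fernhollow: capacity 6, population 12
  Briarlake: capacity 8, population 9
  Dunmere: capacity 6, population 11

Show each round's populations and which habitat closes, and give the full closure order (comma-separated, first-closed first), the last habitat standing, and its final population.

Closure order: Elkhorn, Fernhollow, Dunmere
Last habitat: Briarlake with 53 animals

Round 1: Briarlake=9 Dunmere=11 Elkhorn=21 Fernhollow=12 → close Elkhorn (overflow 10)
  21÷3 = 7 each, +1 to first 0
Round 2: Briarlake=16 Dunmere=18 Fernhollow=19 → close Fernhollow (overflow 13)
  19÷2 = 9 each, +1 to first 1
Round 3: Briarlake=26 Dunmere=27 → close Dunmere (overflow 21)
  27÷1 = 27 each, +1 to first 0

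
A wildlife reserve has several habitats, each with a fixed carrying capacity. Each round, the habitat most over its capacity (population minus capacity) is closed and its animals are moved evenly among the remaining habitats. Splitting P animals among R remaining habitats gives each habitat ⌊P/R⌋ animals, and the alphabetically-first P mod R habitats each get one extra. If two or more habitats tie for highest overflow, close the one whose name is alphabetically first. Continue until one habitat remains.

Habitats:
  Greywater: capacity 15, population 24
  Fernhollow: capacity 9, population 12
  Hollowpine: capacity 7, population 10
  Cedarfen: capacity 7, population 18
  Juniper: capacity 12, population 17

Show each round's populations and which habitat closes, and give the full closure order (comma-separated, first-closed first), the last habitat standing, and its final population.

Closure order: Cedarfen, Greywater, Fernhollow, Hollowpine
Last habitat: Juniper with 81 animals

Round 1: Cedarfen=18 Fernhollow=12 Greywater=24 Hollowpine=10 Juniper=17 → close Cedarfen (overflow 11)
  18÷4 = 4 each, +1 to first 2
Round 2: Fernhollow=17 Greywater=29 Hollowpine=14 Juniper=21 → close Greywater (overflow 14)
  29÷3 = 9 each, +1 to first 2
Round 3: Fernhollow=27 Hollowpine=24 Juniper=30 → close Fernhollow (overflow 18)
  27÷2 = 13 each, +1 to first 1
Round 4: Hollowpine=38 Juniper=43 → close Hollowpine (overflow 31)
  38÷1 = 38 each, +1 to first 0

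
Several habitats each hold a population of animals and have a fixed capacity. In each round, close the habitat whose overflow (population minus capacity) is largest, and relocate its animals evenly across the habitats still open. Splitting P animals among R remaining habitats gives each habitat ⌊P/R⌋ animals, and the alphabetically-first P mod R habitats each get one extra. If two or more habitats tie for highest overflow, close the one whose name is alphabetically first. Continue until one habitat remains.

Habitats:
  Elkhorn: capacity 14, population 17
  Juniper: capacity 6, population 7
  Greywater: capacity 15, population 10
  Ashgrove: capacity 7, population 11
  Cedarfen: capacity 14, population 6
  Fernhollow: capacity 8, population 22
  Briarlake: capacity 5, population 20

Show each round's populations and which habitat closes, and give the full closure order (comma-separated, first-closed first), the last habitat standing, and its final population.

Closure order: Briarlake, Fernhollow, Ashgrove, Elkhorn, Juniper, Greywater
Last habitat: Cedarfen with 93 animals

Round 1: Ashgrove=11 Briarlake=20 Cedarfen=6 Elkhorn=17 Fernhollow=22 Greywater=10 Juniper=7 → close Briarlake (overflow 15)
  20÷6 = 3 each, +1 to first 2
Round 2: Ashgrove=15 Cedarfen=10 Elkhorn=20 Fernhollow=25 Greywater=13 Juniper=10 → close Fernhollow (overflow 17)
  25÷5 = 5 each, +1 to first 0
Round 3: Ashgrove=20 Cedarfen=15 Elkhorn=25 Greywater=18 Juniper=15 → close Ashgrove (overflow 13)
  20÷4 = 5 each, +1 to first 0
Round 4: Cedarfen=20 Elkhorn=30 Greywater=23 Juniper=20 → close Elkhorn (overflow 16)
  30÷3 = 10 each, +1 to first 0
Round 5: Cedarfen=30 Greywater=33 Juniper=30 → close Juniper (overflow 24)
  30÷2 = 15 each, +1 to first 0
Round 6: Cedarfen=45 Greywater=48 → close Greywater (overflow 33)
  48÷1 = 48 each, +1 to first 0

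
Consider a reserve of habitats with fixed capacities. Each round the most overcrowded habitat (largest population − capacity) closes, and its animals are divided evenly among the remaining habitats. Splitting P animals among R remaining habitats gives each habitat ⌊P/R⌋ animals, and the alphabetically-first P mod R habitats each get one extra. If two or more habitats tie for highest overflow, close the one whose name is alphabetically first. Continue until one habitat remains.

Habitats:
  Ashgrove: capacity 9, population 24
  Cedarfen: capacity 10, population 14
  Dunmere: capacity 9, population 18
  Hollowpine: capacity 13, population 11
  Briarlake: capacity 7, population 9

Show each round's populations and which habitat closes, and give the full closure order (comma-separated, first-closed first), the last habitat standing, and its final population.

Round 1: Ashgrove=24 Briarlake=9 Cedarfen=14 Dunmere=18 Hollowpine=11 → close Ashgrove (overflow 15)
  24÷4 = 6 each, +1 to first 0
Round 2: Briarlake=15 Cedarfen=20 Dunmere=24 Hollowpine=17 → close Dunmere (overflow 15)
  24÷3 = 8 each, +1 to first 0
Round 3: Briarlake=23 Cedarfen=28 Hollowpine=25 → close Cedarfen (overflow 18)
  28÷2 = 14 each, +1 to first 0
Round 4: Briarlake=37 Hollowpine=39 → close Briarlake (overflow 30)
  37÷1 = 37 each, +1 to first 0

Closure order: Ashgrove, Dunmere, Cedarfen, Briarlake
Last habitat: Hollowpine with 76 animals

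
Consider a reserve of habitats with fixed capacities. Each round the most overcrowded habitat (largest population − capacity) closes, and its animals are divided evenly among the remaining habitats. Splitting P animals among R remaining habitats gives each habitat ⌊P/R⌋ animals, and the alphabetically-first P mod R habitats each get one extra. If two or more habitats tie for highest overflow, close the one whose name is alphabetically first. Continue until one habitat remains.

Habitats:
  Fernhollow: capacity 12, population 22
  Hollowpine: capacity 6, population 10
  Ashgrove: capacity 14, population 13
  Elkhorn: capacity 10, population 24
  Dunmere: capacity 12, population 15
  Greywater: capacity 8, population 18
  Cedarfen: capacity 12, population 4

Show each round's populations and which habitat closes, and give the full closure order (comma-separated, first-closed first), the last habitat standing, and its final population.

Closure order: Elkhorn, Fernhollow, Greywater, Dunmere, Hollowpine, Ashgrove
Last habitat: Cedarfen with 106 animals

Round 1: Ashgrove=13 Cedarfen=4 Dunmere=15 Elkhorn=24 Fernhollow=22 Greywater=18 Hollowpine=10 → close Elkhorn (overflow 14)
  24÷6 = 4 each, +1 to first 0
Round 2: Ashgrove=17 Cedarfen=8 Dunmere=19 Fernhollow=26 Greywater=22 Hollowpine=14 → close Fernhollow (overflow 14)
  26÷5 = 5 each, +1 to first 1
Round 3: Ashgrove=23 Cedarfen=13 Dunmere=24 Greywater=27 Hollowpine=19 → close Greywater (overflow 19)
  27÷4 = 6 each, +1 to first 3
Round 4: Ashgrove=30 Cedarfen=20 Dunmere=31 Hollowpine=25 → close Dunmere (overflow 19)
  31÷3 = 10 each, +1 to first 1
Round 5: Ashgrove=41 Cedarfen=30 Hollowpine=35 → close Hollowpine (overflow 29)
  35÷2 = 17 each, +1 to first 1
Round 6: Ashgrove=59 Cedarfen=47 → close Ashgrove (overflow 45)
  59÷1 = 59 each, +1 to first 0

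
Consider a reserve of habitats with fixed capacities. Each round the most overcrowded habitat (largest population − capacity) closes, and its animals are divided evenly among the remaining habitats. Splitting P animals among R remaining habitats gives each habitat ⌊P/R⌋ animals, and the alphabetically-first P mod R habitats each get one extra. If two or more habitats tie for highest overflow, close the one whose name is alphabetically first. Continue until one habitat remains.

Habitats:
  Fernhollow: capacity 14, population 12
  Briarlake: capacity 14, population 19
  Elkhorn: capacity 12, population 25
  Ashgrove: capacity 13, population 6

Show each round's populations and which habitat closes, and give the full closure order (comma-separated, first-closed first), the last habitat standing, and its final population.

Round 1: Ashgrove=6 Briarlake=19 Elkhorn=25 Fernhollow=12 → close Elkhorn (overflow 13)
  25÷3 = 8 each, +1 to first 1
Round 2: Ashgrove=15 Briarlake=27 Fernhollow=20 → close Briarlake (overflow 13)
  27÷2 = 13 each, +1 to first 1
Round 3: Ashgrove=29 Fernhollow=33 → close Fernhollow (overflow 19)
  33÷1 = 33 each, +1 to first 0

Closure order: Elkhorn, Briarlake, Fernhollow
Last habitat: Ashgrove with 62 animals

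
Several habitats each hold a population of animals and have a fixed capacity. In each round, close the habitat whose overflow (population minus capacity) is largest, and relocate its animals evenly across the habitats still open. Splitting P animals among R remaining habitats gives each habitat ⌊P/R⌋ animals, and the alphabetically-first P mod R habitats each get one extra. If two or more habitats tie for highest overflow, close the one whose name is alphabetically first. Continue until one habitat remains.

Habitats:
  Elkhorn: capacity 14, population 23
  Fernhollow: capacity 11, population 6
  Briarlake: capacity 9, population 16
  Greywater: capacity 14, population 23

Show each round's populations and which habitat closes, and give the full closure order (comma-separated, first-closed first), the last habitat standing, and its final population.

Round 1: Briarlake=16 Elkhorn=23 Fernhollow=6 Greywater=23 → close Elkhorn (overflow 9)
  23÷3 = 7 each, +1 to first 2
Round 2: Briarlake=24 Fernhollow=14 Greywater=30 → close Greywater (overflow 16)
  30÷2 = 15 each, +1 to first 0
Round 3: Briarlake=39 Fernhollow=29 → close Briarlake (overflow 30)
  39÷1 = 39 each, +1 to first 0

Closure order: Elkhorn, Greywater, Briarlake
Last habitat: Fernhollow with 68 animals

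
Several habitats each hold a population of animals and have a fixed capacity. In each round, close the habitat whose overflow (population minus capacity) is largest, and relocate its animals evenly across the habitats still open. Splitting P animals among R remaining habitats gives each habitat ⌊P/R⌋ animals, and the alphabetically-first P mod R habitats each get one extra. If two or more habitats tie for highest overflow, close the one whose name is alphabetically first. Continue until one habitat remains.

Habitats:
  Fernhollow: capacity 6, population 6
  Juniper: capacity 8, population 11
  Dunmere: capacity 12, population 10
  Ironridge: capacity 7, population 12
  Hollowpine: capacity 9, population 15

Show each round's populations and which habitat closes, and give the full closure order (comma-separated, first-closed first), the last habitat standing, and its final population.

Round 1: Dunmere=10 Fernhollow=6 Hollowpine=15 Ironridge=12 Juniper=11 → close Hollowpine (overflow 6)
  15÷4 = 3 each, +1 to first 3
Round 2: Dunmere=14 Fernhollow=10 Ironridge=16 Juniper=14 → close Ironridge (overflow 9)
  16÷3 = 5 each, +1 to first 1
Round 3: Dunmere=20 Fernhollow=15 Juniper=19 → close Juniper (overflow 11)
  19÷2 = 9 each, +1 to first 1
Round 4: Dunmere=30 Fernhollow=24 → close Dunmere (overflow 18)
  30÷1 = 30 each, +1 to first 0

Closure order: Hollowpine, Ironridge, Juniper, Dunmere
Last habitat: Fernhollow with 54 animals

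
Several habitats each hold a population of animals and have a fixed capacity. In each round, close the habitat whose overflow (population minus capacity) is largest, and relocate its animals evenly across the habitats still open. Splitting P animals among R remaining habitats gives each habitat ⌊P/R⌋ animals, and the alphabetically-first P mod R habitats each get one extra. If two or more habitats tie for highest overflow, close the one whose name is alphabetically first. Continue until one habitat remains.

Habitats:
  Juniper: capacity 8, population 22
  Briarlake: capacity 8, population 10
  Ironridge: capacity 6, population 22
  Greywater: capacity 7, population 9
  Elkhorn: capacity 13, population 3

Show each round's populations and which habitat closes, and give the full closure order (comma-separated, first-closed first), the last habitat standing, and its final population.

Round 1: Briarlake=10 Elkhorn=3 Greywater=9 Ironridge=22 Juniper=22 → close Ironridge (overflow 16)
  22÷4 = 5 each, +1 to first 2
Round 2: Briarlake=16 Elkhorn=9 Greywater=14 Juniper=27 → close Juniper (overflow 19)
  27÷3 = 9 each, +1 to first 0
Round 3: Briarlake=25 Elkhorn=18 Greywater=23 → close Briarlake (overflow 17)
  25÷2 = 12 each, +1 to first 1
Round 4: Elkhorn=31 Greywater=35 → close Greywater (overflow 28)
  35÷1 = 35 each, +1 to first 0

Closure order: Ironridge, Juniper, Briarlake, Greywater
Last habitat: Elkhorn with 66 animals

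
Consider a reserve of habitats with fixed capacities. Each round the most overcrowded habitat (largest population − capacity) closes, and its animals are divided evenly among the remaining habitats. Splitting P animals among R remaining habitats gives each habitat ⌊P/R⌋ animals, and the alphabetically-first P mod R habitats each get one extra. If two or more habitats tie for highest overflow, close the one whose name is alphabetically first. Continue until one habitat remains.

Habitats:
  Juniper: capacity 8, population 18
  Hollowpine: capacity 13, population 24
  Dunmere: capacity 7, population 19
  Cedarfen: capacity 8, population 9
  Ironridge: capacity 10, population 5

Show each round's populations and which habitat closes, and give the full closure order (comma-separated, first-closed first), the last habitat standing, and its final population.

Round 1: Cedarfen=9 Dunmere=19 Hollowpine=24 Ironridge=5 Juniper=18 → close Dunmere (overflow 12)
  19÷4 = 4 each, +1 to first 3
Round 2: Cedarfen=14 Hollowpine=29 Ironridge=10 Juniper=22 → close Hollowpine (overflow 16)
  29÷3 = 9 each, +1 to first 2
Round 3: Cedarfen=24 Ironridge=20 Juniper=31 → close Juniper (overflow 23)
  31÷2 = 15 each, +1 to first 1
Round 4: Cedarfen=40 Ironridge=35 → close Cedarfen (overflow 32)
  40÷1 = 40 each, +1 to first 0

Closure order: Dunmere, Hollowpine, Juniper, Cedarfen
Last habitat: Ironridge with 75 animals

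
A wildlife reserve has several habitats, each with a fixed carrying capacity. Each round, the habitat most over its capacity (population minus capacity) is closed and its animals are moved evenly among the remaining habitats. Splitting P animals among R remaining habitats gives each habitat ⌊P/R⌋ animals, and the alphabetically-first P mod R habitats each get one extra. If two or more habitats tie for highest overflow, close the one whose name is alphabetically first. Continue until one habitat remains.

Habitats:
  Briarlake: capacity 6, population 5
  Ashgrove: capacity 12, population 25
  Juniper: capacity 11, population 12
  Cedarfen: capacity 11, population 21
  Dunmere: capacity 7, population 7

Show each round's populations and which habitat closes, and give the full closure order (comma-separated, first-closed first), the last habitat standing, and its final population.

Closure order: Ashgrove, Cedarfen, Juniper, Briarlake
Last habitat: Dunmere with 70 animals

Round 1: Ashgrove=25 Briarlake=5 Cedarfen=21 Dunmere=7 Juniper=12 → close Ashgrove (overflow 13)
  25÷4 = 6 each, +1 to first 1
Round 2: Briarlake=12 Cedarfen=27 Dunmere=13 Juniper=18 → close Cedarfen (overflow 16)
  27÷3 = 9 each, +1 to first 0
Round 3: Briarlake=21 Dunmere=22 Juniper=27 → close Juniper (overflow 16)
  27÷2 = 13 each, +1 to first 1
Round 4: Briarlake=35 Dunmere=35 → close Briarlake (overflow 29)
  35÷1 = 35 each, +1 to first 0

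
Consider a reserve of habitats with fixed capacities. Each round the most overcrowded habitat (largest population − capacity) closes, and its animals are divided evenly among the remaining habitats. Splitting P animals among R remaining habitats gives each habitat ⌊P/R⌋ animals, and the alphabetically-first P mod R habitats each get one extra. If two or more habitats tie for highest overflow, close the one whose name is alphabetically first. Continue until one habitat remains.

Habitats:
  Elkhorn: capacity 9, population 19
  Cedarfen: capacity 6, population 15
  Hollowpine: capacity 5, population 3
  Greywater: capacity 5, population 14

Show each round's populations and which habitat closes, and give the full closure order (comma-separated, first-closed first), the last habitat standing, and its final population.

Round 1: Cedarfen=15 Elkhorn=19 Greywater=14 Hollowpine=3 → close Elkhorn (overflow 10)
  19÷3 = 6 each, +1 to first 1
Round 2: Cedarfen=22 Greywater=20 Hollowpine=9 → close Cedarfen (overflow 16)
  22÷2 = 11 each, +1 to first 0
Round 3: Greywater=31 Hollowpine=20 → close Greywater (overflow 26)
  31÷1 = 31 each, +1 to first 0

Closure order: Elkhorn, Cedarfen, Greywater
Last habitat: Hollowpine with 51 animals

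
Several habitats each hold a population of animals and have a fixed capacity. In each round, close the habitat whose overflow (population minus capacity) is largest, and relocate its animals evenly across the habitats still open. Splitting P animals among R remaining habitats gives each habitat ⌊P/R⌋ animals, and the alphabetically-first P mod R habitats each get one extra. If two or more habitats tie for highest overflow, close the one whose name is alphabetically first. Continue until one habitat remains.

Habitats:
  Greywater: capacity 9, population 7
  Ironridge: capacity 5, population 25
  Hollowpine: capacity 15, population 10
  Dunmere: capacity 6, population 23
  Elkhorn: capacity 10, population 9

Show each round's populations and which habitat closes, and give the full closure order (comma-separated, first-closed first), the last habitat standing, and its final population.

Round 1: Dunmere=23 Elkhorn=9 Greywater=7 Hollowpine=10 Ironridge=25 → close Ironridge (overflow 20)
  25÷4 = 6 each, +1 to first 1
Round 2: Dunmere=30 Elkhorn=15 Greywater=13 Hollowpine=16 → close Dunmere (overflow 24)
  30÷3 = 10 each, +1 to first 0
Round 3: Elkhorn=25 Greywater=23 Hollowpine=26 → close Elkhorn (overflow 15)
  25÷2 = 12 each, +1 to first 1
Round 4: Greywater=36 Hollowpine=38 → close Greywater (overflow 27)
  36÷1 = 36 each, +1 to first 0

Closure order: Ironridge, Dunmere, Elkhorn, Greywater
Last habitat: Hollowpine with 74 animals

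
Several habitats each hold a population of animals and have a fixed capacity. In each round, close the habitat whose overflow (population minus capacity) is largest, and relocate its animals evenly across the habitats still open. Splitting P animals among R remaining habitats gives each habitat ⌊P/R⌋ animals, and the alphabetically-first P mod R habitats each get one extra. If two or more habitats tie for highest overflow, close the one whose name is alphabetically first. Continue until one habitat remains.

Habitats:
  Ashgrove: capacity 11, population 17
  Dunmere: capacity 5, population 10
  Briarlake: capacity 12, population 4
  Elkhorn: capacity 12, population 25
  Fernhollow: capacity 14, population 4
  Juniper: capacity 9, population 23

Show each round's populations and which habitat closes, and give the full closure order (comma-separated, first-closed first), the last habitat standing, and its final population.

Round 1: Ashgrove=17 Briarlake=4 Dunmere=10 Elkhorn=25 Fernhollow=4 Juniper=23 → close Juniper (overflow 14)
  23÷5 = 4 each, +1 to first 3
Round 2: Ashgrove=22 Briarlake=9 Dunmere=15 Elkhorn=29 Fernhollow=8 → close Elkhorn (overflow 17)
  29÷4 = 7 each, +1 to first 1
Round 3: Ashgrove=30 Briarlake=16 Dunmere=22 Fernhollow=15 → close Ashgrove (overflow 19)
  30÷3 = 10 each, +1 to first 0
Round 4: Briarlake=26 Dunmere=32 Fernhollow=25 → close Dunmere (overflow 27)
  32÷2 = 16 each, +1 to first 0
Round 5: Briarlake=42 Fernhollow=41 → close Briarlake (overflow 30)
  42÷1 = 42 each, +1 to first 0

Closure order: Juniper, Elkhorn, Ashgrove, Dunmere, Briarlake
Last habitat: Fernhollow with 83 animals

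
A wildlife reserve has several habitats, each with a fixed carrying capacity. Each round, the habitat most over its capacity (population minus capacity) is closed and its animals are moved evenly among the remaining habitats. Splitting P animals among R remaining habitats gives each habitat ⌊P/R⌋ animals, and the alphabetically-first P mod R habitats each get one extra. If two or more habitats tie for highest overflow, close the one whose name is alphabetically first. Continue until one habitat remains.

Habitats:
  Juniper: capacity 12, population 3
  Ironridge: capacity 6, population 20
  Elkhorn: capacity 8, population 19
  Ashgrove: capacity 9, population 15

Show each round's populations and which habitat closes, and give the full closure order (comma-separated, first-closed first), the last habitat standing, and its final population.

Closure order: Ironridge, Elkhorn, Ashgrove
Last habitat: Juniper with 57 animals

Round 1: Ashgrove=15 Elkhorn=19 Ironridge=20 Juniper=3 → close Ironridge (overflow 14)
  20÷3 = 6 each, +1 to first 2
Round 2: Ashgrove=22 Elkhorn=26 Juniper=9 → close Elkhorn (overflow 18)
  26÷2 = 13 each, +1 to first 0
Round 3: Ashgrove=35 Juniper=22 → close Ashgrove (overflow 26)
  35÷1 = 35 each, +1 to first 0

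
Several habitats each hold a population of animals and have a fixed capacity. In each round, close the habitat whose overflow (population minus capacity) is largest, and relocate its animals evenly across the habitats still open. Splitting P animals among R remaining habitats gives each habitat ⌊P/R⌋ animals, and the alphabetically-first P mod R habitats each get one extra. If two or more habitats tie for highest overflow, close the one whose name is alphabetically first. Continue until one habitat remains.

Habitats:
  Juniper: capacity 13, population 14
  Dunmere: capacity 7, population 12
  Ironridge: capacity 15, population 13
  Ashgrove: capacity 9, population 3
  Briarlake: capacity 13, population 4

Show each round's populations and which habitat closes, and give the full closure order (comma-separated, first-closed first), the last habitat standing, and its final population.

Round 1: Ashgrove=3 Briarlake=4 Dunmere=12 Ironridge=13 Juniper=14 → close Dunmere (overflow 5)
  12÷4 = 3 each, +1 to first 0
Round 2: Ashgrove=6 Briarlake=7 Ironridge=16 Juniper=17 → close Juniper (overflow 4)
  17÷3 = 5 each, +1 to first 2
Round 3: Ashgrove=12 Briarlake=13 Ironridge=21 → close Ironridge (overflow 6)
  21÷2 = 10 each, +1 to first 1
Round 4: Ashgrove=23 Briarlake=23 → close Ashgrove (overflow 14)
  23÷1 = 23 each, +1 to first 0

Closure order: Dunmere, Juniper, Ironridge, Ashgrove
Last habitat: Briarlake with 46 animals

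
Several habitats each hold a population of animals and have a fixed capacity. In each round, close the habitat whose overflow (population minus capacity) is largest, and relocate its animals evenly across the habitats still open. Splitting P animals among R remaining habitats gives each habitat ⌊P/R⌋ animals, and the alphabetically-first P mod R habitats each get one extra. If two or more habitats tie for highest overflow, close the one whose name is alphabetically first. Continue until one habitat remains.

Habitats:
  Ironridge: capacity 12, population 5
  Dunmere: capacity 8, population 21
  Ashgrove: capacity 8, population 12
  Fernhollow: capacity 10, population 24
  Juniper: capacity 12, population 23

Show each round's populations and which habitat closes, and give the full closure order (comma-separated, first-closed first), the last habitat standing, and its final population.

Closure order: Fernhollow, Dunmere, Juniper, Ashgrove
Last habitat: Ironridge with 85 animals

Round 1: Ashgrove=12 Dunmere=21 Fernhollow=24 Ironridge=5 Juniper=23 → close Fernhollow (overflow 14)
  24÷4 = 6 each, +1 to first 0
Round 2: Ashgrove=18 Dunmere=27 Ironridge=11 Juniper=29 → close Dunmere (overflow 19)
  27÷3 = 9 each, +1 to first 0
Round 3: Ashgrove=27 Ironridge=20 Juniper=38 → close Juniper (overflow 26)
  38÷2 = 19 each, +1 to first 0
Round 4: Ashgrove=46 Ironridge=39 → close Ashgrove (overflow 38)
  46÷1 = 46 each, +1 to first 0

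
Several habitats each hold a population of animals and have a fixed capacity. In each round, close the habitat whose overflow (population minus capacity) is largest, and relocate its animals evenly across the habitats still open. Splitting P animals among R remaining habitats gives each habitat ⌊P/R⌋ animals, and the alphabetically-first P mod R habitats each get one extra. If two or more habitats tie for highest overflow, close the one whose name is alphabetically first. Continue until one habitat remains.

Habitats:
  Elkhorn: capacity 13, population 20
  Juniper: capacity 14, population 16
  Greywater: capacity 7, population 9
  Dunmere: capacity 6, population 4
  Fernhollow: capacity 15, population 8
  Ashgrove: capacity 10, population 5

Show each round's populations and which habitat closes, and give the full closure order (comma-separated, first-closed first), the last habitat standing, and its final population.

Round 1: Ashgrove=5 Dunmere=4 Elkhorn=20 Fernhollow=8 Greywater=9 Juniper=16 → close Elkhorn (overflow 7)
  20÷5 = 4 each, +1 to first 0
Round 2: Ashgrove=9 Dunmere=8 Fernhollow=12 Greywater=13 Juniper=20 → close Greywater (overflow 6)
  13÷4 = 3 each, +1 to first 1
Round 3: Ashgrove=13 Dunmere=11 Fernhollow=15 Juniper=23 → close Juniper (overflow 9)
  23÷3 = 7 each, +1 to first 2
Round 4: Ashgrove=21 Dunmere=19 Fernhollow=22 → close Dunmere (overflow 13)
  19÷2 = 9 each, +1 to first 1
Round 5: Ashgrove=31 Fernhollow=31 → close Ashgrove (overflow 21)
  31÷1 = 31 each, +1 to first 0

Closure order: Elkhorn, Greywater, Juniper, Dunmere, Ashgrove
Last habitat: Fernhollow with 62 animals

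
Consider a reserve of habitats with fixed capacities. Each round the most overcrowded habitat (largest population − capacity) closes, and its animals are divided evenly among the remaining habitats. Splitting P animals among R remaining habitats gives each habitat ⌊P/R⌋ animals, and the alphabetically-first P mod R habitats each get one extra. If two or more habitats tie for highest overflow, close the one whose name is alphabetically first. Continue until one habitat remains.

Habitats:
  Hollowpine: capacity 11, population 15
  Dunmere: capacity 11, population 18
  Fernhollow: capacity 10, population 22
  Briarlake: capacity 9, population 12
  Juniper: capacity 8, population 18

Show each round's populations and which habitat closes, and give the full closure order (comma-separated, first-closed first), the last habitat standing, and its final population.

Round 1: Briarlake=12 Dunmere=18 Fernhollow=22 Hollowpine=15 Juniper=18 → close Fernhollow (overflow 12)
  22÷4 = 5 each, +1 to first 2
Round 2: Briarlake=18 Dunmere=24 Hollowpine=20 Juniper=23 → close Juniper (overflow 15)
  23÷3 = 7 each, +1 to first 2
Round 3: Briarlake=26 Dunmere=32 Hollowpine=27 → close Dunmere (overflow 21)
  32÷2 = 16 each, +1 to first 0
Round 4: Briarlake=42 Hollowpine=43 → close Briarlake (overflow 33)
  42÷1 = 42 each, +1 to first 0

Closure order: Fernhollow, Juniper, Dunmere, Briarlake
Last habitat: Hollowpine with 85 animals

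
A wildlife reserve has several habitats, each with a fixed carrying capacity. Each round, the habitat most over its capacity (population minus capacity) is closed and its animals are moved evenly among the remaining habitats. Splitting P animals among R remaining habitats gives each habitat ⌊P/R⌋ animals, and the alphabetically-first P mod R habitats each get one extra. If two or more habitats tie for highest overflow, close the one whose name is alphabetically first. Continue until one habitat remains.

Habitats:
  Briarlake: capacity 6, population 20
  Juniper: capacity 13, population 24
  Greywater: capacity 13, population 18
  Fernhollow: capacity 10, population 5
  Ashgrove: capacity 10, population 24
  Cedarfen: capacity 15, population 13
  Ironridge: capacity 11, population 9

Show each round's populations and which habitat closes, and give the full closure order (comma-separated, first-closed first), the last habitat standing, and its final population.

Round 1: Ashgrove=24 Briarlake=20 Cedarfen=13 Fernhollow=5 Greywater=18 Ironridge=9 Juniper=24 → close Ashgrove (overflow 14)
  24÷6 = 4 each, +1 to first 0
Round 2: Briarlake=24 Cedarfen=17 Fernhollow=9 Greywater=22 Ironridge=13 Juniper=28 → close Briarlake (overflow 18)
  24÷5 = 4 each, +1 to first 4
Round 3: Cedarfen=22 Fernhollow=14 Greywater=27 Ironridge=18 Juniper=32 → close Juniper (overflow 19)
  32÷4 = 8 each, +1 to first 0
Round 4: Cedarfen=30 Fernhollow=22 Greywater=35 Ironridge=26 → close Greywater (overflow 22)
  35÷3 = 11 each, +1 to first 2
Round 5: Cedarfen=42 Fernhollow=34 Ironridge=37 → close Cedarfen (overflow 27)
  42÷2 = 21 each, +1 to first 0
Round 6: Fernhollow=55 Ironridge=58 → close Ironridge (overflow 47)
  58÷1 = 58 each, +1 to first 0

Closure order: Ashgrove, Briarlake, Juniper, Greywater, Cedarfen, Ironridge
Last habitat: Fernhollow with 113 animals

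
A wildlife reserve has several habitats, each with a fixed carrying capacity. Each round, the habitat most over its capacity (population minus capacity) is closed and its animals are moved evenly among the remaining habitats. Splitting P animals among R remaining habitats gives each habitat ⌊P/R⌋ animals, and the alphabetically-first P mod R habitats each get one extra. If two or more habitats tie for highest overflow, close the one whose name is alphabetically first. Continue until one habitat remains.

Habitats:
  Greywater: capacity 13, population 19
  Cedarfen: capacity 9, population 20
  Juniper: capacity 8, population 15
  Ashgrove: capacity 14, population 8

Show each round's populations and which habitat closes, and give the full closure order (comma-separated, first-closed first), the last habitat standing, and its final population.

Closure order: Cedarfen, Greywater, Juniper
Last habitat: Ashgrove with 62 animals

Round 1: Ashgrove=8 Cedarfen=20 Greywater=19 Juniper=15 → close Cedarfen (overflow 11)
  20÷3 = 6 each, +1 to first 2
Round 2: Ashgrove=15 Greywater=26 Juniper=21 → close Greywater (overflow 13)
  26÷2 = 13 each, +1 to first 0
Round 3: Ashgrove=28 Juniper=34 → close Juniper (overflow 26)
  34÷1 = 34 each, +1 to first 0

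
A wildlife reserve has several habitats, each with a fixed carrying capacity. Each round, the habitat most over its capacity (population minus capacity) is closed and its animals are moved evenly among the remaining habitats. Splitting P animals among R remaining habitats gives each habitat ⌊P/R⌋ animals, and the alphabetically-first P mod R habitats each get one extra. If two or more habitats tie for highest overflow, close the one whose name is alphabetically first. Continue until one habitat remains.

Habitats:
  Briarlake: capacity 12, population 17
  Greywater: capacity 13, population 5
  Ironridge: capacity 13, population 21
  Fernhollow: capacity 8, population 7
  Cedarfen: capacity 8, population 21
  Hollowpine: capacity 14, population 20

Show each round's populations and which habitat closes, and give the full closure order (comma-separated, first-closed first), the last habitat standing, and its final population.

Closure order: Cedarfen, Ironridge, Briarlake, Hollowpine, Fernhollow
Last habitat: Greywater with 91 animals

Round 1: Briarlake=17 Cedarfen=21 Fernhollow=7 Greywater=5 Hollowpine=20 Ironridge=21 → close Cedarfen (overflow 13)
  21÷5 = 4 each, +1 to first 1
Round 2: Briarlake=22 Fernhollow=11 Greywater=9 Hollowpine=24 Ironridge=25 → close Ironridge (overflow 12)
  25÷4 = 6 each, +1 to first 1
Round 3: Briarlake=29 Fernhollow=17 Greywater=15 Hollowpine=30 → close Briarlake (overflow 17)
  29÷3 = 9 each, +1 to first 2
Round 4: Fernhollow=27 Greywater=25 Hollowpine=39 → close Hollowpine (overflow 25)
  39÷2 = 19 each, +1 to first 1
Round 5: Fernhollow=47 Greywater=44 → close Fernhollow (overflow 39)
  47÷1 = 47 each, +1 to first 0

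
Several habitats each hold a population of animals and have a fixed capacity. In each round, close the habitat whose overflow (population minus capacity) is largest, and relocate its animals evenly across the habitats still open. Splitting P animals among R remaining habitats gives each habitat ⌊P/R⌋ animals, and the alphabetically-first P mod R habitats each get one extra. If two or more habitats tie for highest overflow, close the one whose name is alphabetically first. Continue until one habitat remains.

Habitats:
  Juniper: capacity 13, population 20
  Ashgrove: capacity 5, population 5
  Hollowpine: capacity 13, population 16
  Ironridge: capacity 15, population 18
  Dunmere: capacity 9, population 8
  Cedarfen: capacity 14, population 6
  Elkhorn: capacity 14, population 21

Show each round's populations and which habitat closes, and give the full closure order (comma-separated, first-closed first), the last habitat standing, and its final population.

Round 1: Ashgrove=5 Cedarfen=6 Dunmere=8 Elkhorn=21 Hollowpine=16 Ironridge=18 Juniper=20 → close Elkhorn (overflow 7)
  21÷6 = 3 each, +1 to first 3
Round 2: Ashgrove=9 Cedarfen=10 Dunmere=12 Hollowpine=19 Ironridge=21 Juniper=23 → close Juniper (overflow 10)
  23÷5 = 4 each, +1 to first 3
Round 3: Ashgrove=14 Cedarfen=15 Dunmere=17 Hollowpine=23 Ironridge=25 → close Hollowpine (overflow 10)
  23÷4 = 5 each, +1 to first 3
Round 4: Ashgrove=20 Cedarfen=21 Dunmere=23 Ironridge=30 → close Ashgrove (overflow 15)
  20÷3 = 6 each, +1 to first 2
Round 5: Cedarfen=28 Dunmere=30 Ironridge=36 → close Dunmere (overflow 21)
  30÷2 = 15 each, +1 to first 0
Round 6: Cedarfen=43 Ironridge=51 → close Ironridge (overflow 36)
  51÷1 = 51 each, +1 to first 0

Closure order: Elkhorn, Juniper, Hollowpine, Ashgrove, Dunmere, Ironridge
Last habitat: Cedarfen with 94 animals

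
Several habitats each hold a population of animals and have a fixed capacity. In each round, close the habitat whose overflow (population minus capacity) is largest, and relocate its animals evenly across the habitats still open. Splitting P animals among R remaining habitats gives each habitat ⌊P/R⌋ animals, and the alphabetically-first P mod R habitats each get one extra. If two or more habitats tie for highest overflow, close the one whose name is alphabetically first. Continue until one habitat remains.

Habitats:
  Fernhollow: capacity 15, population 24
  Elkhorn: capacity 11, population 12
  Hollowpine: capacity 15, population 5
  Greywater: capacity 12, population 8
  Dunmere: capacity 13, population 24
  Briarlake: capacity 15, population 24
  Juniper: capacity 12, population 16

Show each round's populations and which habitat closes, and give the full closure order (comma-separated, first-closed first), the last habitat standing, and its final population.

Round 1: Briarlake=24 Dunmere=24 Elkhorn=12 Fernhollow=24 Greywater=8 Hollowpine=5 Juniper=16 → close Dunmere (overflow 11)
  24÷6 = 4 each, +1 to first 0
Round 2: Briarlake=28 Elkhorn=16 Fernhollow=28 Greywater=12 Hollowpine=9 Juniper=20 → close Briarlake (overflow 13)
  28÷5 = 5 each, +1 to first 3
Round 3: Elkhorn=22 Fernhollow=34 Greywater=18 Hollowpine=14 Juniper=25 → close Fernhollow (overflow 19)
  34÷4 = 8 each, +1 to first 2
Round 4: Elkhorn=31 Greywater=27 Hollowpine=22 Juniper=33 → close Juniper (overflow 21)
  33÷3 = 11 each, +1 to first 0
Round 5: Elkhorn=42 Greywater=38 Hollowpine=33 → close Elkhorn (overflow 31)
  42÷2 = 21 each, +1 to first 0
Round 6: Greywater=59 Hollowpine=54 → close Greywater (overflow 47)
  59÷1 = 59 each, +1 to first 0

Closure order: Dunmere, Briarlake, Fernhollow, Juniper, Elkhorn, Greywater
Last habitat: Hollowpine with 113 animals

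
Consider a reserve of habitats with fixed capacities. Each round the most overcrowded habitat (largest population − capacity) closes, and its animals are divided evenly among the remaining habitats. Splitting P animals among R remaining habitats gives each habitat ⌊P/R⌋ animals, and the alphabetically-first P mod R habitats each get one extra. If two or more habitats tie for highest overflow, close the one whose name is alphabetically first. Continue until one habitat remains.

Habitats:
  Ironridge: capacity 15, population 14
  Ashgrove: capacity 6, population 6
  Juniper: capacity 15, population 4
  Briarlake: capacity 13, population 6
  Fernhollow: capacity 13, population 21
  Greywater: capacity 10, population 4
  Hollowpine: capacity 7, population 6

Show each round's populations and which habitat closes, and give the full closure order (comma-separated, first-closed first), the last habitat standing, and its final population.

Closure order: Fernhollow, Ashgrove, Hollowpine, Ironridge, Briarlake, Greywater
Last habitat: Juniper with 61 animals

Round 1: Ashgrove=6 Briarlake=6 Fernhollow=21 Greywater=4 Hollowpine=6 Ironridge=14 Juniper=4 → close Fernhollow (overflow 8)
  21÷6 = 3 each, +1 to first 3
Round 2: Ashgrove=10 Briarlake=10 Greywater=8 Hollowpine=9 Ironridge=17 Juniper=7 → close Ashgrove (overflow 4)
  10÷5 = 2 each, +1 to first 0
Round 3: Briarlake=12 Greywater=10 Hollowpine=11 Ironridge=19 Juniper=9 → close Hollowpine (overflow 4)
  11÷4 = 2 each, +1 to first 3
Round 4: Briarlake=15 Greywater=13 Ironridge=22 Juniper=11 → close Ironridge (overflow 7)
  22÷3 = 7 each, +1 to first 1
Round 5: Briarlake=23 Greywater=20 Juniper=18 → close Briarlake (overflow 10)
  23÷2 = 11 each, +1 to first 1
Round 6: Greywater=32 Juniper=29 → close Greywater (overflow 22)
  32÷1 = 32 each, +1 to first 0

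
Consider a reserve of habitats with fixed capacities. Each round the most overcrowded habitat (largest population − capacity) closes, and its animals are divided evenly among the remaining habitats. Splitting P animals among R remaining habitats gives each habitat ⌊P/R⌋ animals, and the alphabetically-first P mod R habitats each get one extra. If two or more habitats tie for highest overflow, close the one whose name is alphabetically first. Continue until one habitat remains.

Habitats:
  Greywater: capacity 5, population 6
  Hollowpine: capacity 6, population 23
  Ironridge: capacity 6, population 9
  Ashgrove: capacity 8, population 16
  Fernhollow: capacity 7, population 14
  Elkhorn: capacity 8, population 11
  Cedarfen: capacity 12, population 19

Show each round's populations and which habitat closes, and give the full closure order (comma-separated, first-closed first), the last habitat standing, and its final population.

Round 1: Ashgrove=16 Cedarfen=19 Elkhorn=11 Fernhollow=14 Greywater=6 Hollowpine=23 Ironridge=9 → close Hollowpine (overflow 17)
  23÷6 = 3 each, +1 to first 5
Round 2: Ashgrove=20 Cedarfen=23 Elkhorn=15 Fernhollow=18 Greywater=10 Ironridge=12 → close Ashgrove (overflow 12)
  20÷5 = 4 each, +1 to first 0
Round 3: Cedarfen=27 Elkhorn=19 Fernhollow=22 Greywater=14 Ironridge=16 → close Cedarfen (overflow 15)
  27÷4 = 6 each, +1 to first 3
Round 4: Elkhorn=26 Fernhollow=29 Greywater=21 Ironridge=22 → close Fernhollow (overflow 22)
  29÷3 = 9 each, +1 to first 2
Round 5: Elkhorn=36 Greywater=31 Ironridge=31 → close Elkhorn (overflow 28)
  36÷2 = 18 each, +1 to first 0
Round 6: Greywater=49 Ironridge=49 → close Greywater (overflow 44)
  49÷1 = 49 each, +1 to first 0

Closure order: Hollowpine, Ashgrove, Cedarfen, Fernhollow, Elkhorn, Greywater
Last habitat: Ironridge with 98 animals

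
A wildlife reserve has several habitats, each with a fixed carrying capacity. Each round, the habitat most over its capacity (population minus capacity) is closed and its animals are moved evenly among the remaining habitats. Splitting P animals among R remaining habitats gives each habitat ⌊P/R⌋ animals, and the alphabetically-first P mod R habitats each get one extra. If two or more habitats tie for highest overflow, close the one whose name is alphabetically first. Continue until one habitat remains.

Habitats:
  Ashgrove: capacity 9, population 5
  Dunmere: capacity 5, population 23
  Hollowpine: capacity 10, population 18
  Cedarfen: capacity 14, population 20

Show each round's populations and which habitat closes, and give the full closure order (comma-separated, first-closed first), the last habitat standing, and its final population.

Closure order: Dunmere, Hollowpine, Cedarfen
Last habitat: Ashgrove with 66 animals

Round 1: Ashgrove=5 Cedarfen=20 Dunmere=23 Hollowpine=18 → close Dunmere (overflow 18)
  23÷3 = 7 each, +1 to first 2
Round 2: Ashgrove=13 Cedarfen=28 Hollowpine=25 → close Hollowpine (overflow 15)
  25÷2 = 12 each, +1 to first 1
Round 3: Ashgrove=26 Cedarfen=40 → close Cedarfen (overflow 26)
  40÷1 = 40 each, +1 to first 0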